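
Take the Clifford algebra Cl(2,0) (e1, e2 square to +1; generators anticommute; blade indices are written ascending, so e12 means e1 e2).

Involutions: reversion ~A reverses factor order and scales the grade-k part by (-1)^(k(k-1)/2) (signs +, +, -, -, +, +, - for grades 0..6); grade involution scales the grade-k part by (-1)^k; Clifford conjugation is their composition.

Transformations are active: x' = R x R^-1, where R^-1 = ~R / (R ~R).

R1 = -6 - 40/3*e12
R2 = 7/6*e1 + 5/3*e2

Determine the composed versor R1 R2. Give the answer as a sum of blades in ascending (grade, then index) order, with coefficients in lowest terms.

Distribute over the terms of R1 (each basis-blade product reordered to ascending indices, repeated generators contracted through their squares):
(-6) R2 = -7*e1 - 10*e2
(-40/3*e12) R2 = -200/9*e1 + 140/9*e2
Summing the partial products and collecting blades:
Answer: -263/9*e1 + 50/9*e2


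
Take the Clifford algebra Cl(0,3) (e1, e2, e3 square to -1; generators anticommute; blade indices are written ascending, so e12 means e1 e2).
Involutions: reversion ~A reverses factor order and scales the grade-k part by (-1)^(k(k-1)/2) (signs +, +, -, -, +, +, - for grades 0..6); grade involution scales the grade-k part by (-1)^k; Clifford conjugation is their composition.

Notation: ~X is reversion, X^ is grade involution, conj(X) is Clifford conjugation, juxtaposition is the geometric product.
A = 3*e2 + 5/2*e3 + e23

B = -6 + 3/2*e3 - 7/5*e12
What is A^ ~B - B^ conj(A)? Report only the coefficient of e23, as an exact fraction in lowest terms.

first term: 15/4 - 21/5*e1 + 33/2*e2 + 15*e3 + 7/5*e13 - 21/2*e23 - 7/2*e123
second term: -15/4 - 21/5*e1 + 39/2*e2 + 15*e3 - 7/5*e13 + 3/2*e23 + 7/2*e123
Answer: -12


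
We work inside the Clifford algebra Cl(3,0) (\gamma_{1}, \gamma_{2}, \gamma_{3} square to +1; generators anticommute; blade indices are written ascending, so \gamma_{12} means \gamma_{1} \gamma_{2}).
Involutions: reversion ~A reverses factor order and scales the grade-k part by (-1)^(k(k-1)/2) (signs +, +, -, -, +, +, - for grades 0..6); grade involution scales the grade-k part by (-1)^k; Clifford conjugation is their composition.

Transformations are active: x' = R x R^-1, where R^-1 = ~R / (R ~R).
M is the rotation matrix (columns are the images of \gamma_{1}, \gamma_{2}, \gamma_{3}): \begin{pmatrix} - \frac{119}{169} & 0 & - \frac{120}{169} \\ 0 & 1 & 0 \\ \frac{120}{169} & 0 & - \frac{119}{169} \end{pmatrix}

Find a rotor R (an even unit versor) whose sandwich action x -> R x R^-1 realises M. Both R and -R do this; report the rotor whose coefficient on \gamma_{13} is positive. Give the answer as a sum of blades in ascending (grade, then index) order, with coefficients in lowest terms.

Method: write R = a + b12*\gamma_{12} + b13*\gamma_{13} + b23*\gamma_{23} with a^2 + b12^2 + b13^2 + b23^2 = 1 (so R^-1 = ~R). Expanding the columns R e_j ~R gives tr M = 4a^2 - 1 and, from the antisymmetric part, M21 - M12 = -4a*b12, M13 - M31 = 4a*b13, M32 - M23 = -4a*b23.
Here tr M = -\frac{69}{169}, so a^2 = (1 + tr M)/4 = \frac{25}{169} and a = ±\frac{5}{13}. Taking a = \frac{5}{13}: M21 - M12 = 0, M13 - M31 = -\frac{240}{169}, M32 - M23 = 0, giving b12 = 0, b13 = -\frac{12}{13}, b23 = 0, i.e. R = \frac{5}{13} - \frac{12}{13} \gamma_{13}.
Its \gamma_{13} coefficient is negative, so report the other preimage -R.
Answer: -\frac{5}{13} + \frac{12}{13} \gamma_{13}. Key observation: the double cover Spin(3) -> SO(3) sends R and -R to the same matrix (trace -\frac{69}{169} here), so the stated sign of the \gamma_{13} coefficient is what selects one sheet.


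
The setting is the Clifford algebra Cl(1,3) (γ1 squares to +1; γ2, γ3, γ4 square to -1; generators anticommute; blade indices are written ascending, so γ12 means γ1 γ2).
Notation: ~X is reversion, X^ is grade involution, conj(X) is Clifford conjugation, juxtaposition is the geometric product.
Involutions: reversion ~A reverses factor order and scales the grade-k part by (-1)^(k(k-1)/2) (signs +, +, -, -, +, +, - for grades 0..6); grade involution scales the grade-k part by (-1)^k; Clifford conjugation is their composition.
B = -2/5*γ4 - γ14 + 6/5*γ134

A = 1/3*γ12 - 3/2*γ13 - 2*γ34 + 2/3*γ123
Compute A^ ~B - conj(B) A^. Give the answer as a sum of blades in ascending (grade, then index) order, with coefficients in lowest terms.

first term: -12/5*γ1 - 4/5*γ3 + 9/5*γ4 + 2*γ13 - 17/15*γ24 + 3/2*γ34 - 2/15*γ124 + 3/5*γ134 - 4/15*γ234 + 4/15*γ1234
second term: 12/5*γ1 - 4/5*γ3 - 9/5*γ4 - 2*γ13 - 7/15*γ24 - 3/2*γ34 + 2/15*γ124 - 3/5*γ134 + 16/15*γ234 + 4/15*γ1234
Answer: -24/5*γ1 + 18/5*γ4 + 4*γ13 - 2/3*γ24 + 3*γ34 - 4/15*γ124 + 6/5*γ134 - 4/3*γ234


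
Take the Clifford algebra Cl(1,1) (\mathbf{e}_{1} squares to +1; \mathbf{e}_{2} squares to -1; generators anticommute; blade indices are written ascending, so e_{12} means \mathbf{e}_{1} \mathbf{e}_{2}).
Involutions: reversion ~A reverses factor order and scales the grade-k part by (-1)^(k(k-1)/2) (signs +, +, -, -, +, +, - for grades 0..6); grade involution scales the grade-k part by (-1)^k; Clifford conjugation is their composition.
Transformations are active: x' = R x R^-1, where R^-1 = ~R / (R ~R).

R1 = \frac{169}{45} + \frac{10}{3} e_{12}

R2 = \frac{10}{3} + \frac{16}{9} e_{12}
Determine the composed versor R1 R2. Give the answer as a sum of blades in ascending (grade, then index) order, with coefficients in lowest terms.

Distribute over the terms of R1 (each basis-blade product reordered to ascending indices, repeated generators contracted through their squares):
(\frac{169}{45}) R2 = \frac{338}{27} + \frac{2704}{405} e_{12}
(\frac{10}{3} e_{12}) R2 = \frac{160}{27} + \frac{100}{9} e_{12}
Summing the partial products and collecting blades:
Answer: \frac{166}{9} + \frac{7204}{405} e_{12}


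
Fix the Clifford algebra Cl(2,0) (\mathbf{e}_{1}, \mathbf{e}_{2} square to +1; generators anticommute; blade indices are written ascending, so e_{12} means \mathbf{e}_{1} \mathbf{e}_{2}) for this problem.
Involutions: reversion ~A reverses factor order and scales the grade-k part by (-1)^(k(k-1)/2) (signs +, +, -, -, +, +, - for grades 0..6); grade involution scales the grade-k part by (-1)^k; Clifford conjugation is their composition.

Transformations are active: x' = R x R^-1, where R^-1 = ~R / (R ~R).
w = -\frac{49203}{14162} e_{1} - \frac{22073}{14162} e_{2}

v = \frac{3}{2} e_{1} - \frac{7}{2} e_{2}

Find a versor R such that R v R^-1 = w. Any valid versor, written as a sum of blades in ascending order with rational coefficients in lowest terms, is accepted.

Reasoning: v^2 = w^2 = \frac{29}{2} since conjugation preserves the quadratic form; R = v + w = -\frac{13980}{7081} e_{1} - \frac{35820}{7081} e_{2} is then valid when invertible, keeping its own part and reversing (v - w)/2.
Answer: -\frac{13980}{7081} e_{1} - \frac{35820}{7081} e_{2}


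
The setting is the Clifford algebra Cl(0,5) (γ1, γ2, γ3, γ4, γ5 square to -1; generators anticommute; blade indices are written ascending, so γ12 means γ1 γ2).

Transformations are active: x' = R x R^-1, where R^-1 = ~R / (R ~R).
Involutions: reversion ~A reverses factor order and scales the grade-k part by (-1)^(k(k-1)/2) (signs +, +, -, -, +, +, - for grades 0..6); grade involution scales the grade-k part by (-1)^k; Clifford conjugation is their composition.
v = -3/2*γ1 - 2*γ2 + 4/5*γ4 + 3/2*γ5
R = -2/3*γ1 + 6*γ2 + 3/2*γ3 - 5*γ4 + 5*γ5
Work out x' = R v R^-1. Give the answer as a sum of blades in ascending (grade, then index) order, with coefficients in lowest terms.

~R = -2/3*γ1 + 6*γ2 + 3/2*γ3 - 5*γ4 + 5*γ5, and R ~R = -3193/36, so R^-1 = ~R / (-3193/36).
R v = 15/2 + 31/3*γ12 + 9/4*γ13 - 241/30*γ14 + 13/2*γ15 + 3*γ23 - 26/5*γ24 + 19*γ25 + 6/5*γ34 + 9/4*γ35 - 23/2*γ45
Answer: 10299/6386*γ1 + 3146/3193*γ2 - 810/3193*γ3 + 728/15965*γ4 - 14979/6386*γ5


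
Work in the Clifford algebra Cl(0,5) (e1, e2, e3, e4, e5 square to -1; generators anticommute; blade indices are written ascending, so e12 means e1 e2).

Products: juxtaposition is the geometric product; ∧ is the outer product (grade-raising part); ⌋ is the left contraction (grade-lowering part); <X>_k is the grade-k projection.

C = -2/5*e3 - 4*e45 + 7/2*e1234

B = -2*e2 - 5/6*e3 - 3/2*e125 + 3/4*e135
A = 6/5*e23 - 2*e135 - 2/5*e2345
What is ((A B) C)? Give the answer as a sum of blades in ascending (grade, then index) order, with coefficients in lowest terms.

step 1: -3/2 + e2 - 12/5*e3 + 5/3*e15 + 3*e23 - 3/10*e124 - 9/10*e125 - 3/5*e134 - 9/5*e135 - 1/3*e245 + 4/5*e345 + 4*e1235
step 2: -24/25 - 67/30*e2 + 97/20*e3 - 2539/150*e14 + 18/25*e15 - 2/5*e23 + 508/25*e45 + 12*e124 - 28/5*e125 + 107/10*e134 - 29/10*e135 - 103/10*e245 + 51/4*e345 - 2137/100*e1234 - 9/25*e1235 - 177/10*e2345
Answer: -24/25 - 67/30*e2 + 97/20*e3 - 2539/150*e14 + 18/25*e15 - 2/5*e23 + 508/25*e45 + 12*e124 - 28/5*e125 + 107/10*e134 - 29/10*e135 - 103/10*e245 + 51/4*e345 - 2137/100*e1234 - 9/25*e1235 - 177/10*e2345


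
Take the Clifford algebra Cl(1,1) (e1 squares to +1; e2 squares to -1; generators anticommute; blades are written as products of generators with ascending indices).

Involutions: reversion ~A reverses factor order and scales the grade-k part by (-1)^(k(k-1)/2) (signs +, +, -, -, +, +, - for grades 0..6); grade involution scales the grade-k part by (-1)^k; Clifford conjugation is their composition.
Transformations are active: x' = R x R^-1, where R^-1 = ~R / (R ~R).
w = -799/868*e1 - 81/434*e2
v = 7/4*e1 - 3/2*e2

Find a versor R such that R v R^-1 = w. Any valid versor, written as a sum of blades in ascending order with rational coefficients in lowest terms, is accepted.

Key observation: q(v) = q(w) = 13/16 (sandwiches preserve the norm), so R = v + w = 180/217*e1 - 366/217*e2 works whenever it is invertible — the component of v along it is kept and (v - w)/2 reverses, sending v to w.
Answer: 180/217*e1 - 366/217*e2


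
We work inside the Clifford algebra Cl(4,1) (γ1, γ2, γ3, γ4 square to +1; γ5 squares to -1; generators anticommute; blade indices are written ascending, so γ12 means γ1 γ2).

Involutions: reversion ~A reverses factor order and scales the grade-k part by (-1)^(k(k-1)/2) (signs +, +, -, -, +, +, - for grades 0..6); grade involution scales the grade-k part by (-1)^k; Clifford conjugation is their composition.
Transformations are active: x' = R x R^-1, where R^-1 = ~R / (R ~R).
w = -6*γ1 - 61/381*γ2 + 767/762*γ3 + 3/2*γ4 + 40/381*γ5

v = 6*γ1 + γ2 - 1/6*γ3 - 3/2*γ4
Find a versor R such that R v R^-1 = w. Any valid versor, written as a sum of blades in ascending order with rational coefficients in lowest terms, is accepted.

Reasoning: v^2 = w^2 = 707/18 since conjugation preserves the quadratic form; R = v + w = 320/381*γ2 + 320/381*γ3 + 40/381*γ5 is then valid when invertible, keeping its own part and reversing (v - w)/2.
Answer: 320/381*γ2 + 320/381*γ3 + 40/381*γ5


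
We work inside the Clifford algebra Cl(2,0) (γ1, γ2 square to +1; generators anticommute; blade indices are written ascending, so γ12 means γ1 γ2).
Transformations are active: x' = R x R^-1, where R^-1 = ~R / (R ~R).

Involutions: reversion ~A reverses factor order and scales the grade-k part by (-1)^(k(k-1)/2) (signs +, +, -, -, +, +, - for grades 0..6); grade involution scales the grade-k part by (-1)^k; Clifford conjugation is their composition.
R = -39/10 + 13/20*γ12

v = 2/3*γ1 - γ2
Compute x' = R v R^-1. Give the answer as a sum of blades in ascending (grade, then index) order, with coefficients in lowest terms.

~R = -39/10 - 13/20*γ12, and R ~R = 6253/400, so R^-1 = ~R / (6253/400).
R v = -13/4*γ1 + 52/15*γ2
Answer: 106/111*γ1 - 27/37*γ2


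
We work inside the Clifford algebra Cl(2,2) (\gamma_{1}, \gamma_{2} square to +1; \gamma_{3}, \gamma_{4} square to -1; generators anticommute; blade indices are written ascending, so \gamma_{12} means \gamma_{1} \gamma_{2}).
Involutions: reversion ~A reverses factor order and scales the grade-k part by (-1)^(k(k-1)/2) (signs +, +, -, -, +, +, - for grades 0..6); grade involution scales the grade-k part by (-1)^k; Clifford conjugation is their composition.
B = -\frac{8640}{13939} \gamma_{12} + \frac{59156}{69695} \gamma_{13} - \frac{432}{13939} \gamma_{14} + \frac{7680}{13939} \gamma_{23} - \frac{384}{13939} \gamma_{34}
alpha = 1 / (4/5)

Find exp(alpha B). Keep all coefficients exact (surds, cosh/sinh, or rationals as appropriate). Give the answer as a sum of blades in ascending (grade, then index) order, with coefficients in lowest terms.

B^2 term by term: the squares give (-\frac{8640}{13939})^2*(\gamma_{12})^2 + (\frac{59156}{69695})^2*(\gamma_{13})^2 + (-\frac{432}{13939})^2*(\gamma_{14})^2 + (\frac{7680}{13939})^2*(\gamma_{23})^2 + (-\frac{384}{13939})^2*(\gamma_{34})^2 = \frac{74649600}{194295721}*(-1) + \frac{3499432336}{4857393025}*(+1) + \frac{186624}{194295721}*(+1) + \frac{58982400}{194295721}*(+1) + \frac{147456}{194295721}*(-1) = \frac{16}{25} (each basis 2-blade squares to minus the product of its generators' squares); cross terms between blades sharing an index anticommute and cancel; the commuting (index-disjoint) pairs give grade-4 terms 2*c*c'*(blade product), which cancel blade by blade — \gamma_{1234}: \frac{6635520}{194295721} - \frac{6635520}{194295721} = 0 — confirming B is simple. So B^2 = \frac{16}{25}.
B^2 = \frac{16}{25} — hyperbolic case — the even/odd split gives cosh and sinh: l = \frac{4}{5}, alpha*l = 1, so exp(alpha B) = cosh(1) + (sinh(1)/(\frac{4}{5}))*B = \cosh{\left(1 \right)} + (\frac{5 \sinh{\left(1 \right)}}{4})*B.
Answer: \cosh{\left(1 \right)} - \frac{10800 \sinh{\left(1 \right)}}{13939} \gamma_{12} + \frac{14789 \sinh{\left(1 \right)}}{13939} \gamma_{13} - \frac{540 \sinh{\left(1 \right)}}{13939} \gamma_{14} + \frac{9600 \sinh{\left(1 \right)}}{13939} \gamma_{23} - \frac{480 \sinh{\left(1 \right)}}{13939} \gamma_{34}


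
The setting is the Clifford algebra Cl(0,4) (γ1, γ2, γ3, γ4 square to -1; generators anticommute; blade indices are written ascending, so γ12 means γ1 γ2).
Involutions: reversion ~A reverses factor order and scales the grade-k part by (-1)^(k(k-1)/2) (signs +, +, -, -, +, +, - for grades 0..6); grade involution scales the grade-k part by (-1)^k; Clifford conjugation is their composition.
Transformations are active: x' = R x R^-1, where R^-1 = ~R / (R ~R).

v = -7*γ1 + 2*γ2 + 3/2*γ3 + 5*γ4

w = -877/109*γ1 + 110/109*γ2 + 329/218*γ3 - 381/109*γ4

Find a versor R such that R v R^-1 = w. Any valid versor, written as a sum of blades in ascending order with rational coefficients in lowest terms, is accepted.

Take R = v + w = -1640/109*γ1 + 328/109*γ2 + 328/109*γ3 + 164/109*γ4. Because q(v) = q(w) = -321/4, conjugation by R sends v exactly to w.
Answer: -1640/109*γ1 + 328/109*γ2 + 328/109*γ3 + 164/109*γ4


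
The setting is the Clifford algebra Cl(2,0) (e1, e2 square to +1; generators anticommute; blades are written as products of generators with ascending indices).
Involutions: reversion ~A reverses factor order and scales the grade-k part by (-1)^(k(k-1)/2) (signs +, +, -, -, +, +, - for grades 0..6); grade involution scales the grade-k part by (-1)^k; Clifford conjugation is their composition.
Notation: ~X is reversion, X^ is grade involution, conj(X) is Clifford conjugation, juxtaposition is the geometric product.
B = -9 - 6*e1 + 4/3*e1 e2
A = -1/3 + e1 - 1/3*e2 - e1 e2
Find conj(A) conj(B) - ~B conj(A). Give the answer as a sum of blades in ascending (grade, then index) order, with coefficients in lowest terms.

first term: -5/3 + 67/9*e1 - 23/3*e2 - 95/9*e1 e2
second term: 31/3 + 95/9*e1 - 31/3*e2 - 95/9*e1 e2
Answer: -12 - 28/9*e1 + 8/3*e2


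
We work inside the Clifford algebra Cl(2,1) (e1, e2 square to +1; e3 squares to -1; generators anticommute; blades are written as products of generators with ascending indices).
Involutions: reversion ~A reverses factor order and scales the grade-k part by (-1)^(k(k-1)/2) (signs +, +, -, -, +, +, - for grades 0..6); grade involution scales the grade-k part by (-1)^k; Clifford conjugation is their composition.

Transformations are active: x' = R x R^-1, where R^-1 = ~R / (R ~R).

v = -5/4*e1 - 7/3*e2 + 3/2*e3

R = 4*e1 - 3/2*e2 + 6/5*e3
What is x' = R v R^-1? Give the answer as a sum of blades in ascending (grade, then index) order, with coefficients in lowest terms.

~R = 4*e1 - 3/2*e2 + 6/5*e3, and R ~R = 1681/100, so R^-1 = ~R / (1681/100).
R v = -33/10 - 269/24*e1 e2 + 15/2*e1 e3 + 11/20*e2 e3
Answer: -2155/6724*e1 + 14737/5043*e2 - 6627/3362*e3


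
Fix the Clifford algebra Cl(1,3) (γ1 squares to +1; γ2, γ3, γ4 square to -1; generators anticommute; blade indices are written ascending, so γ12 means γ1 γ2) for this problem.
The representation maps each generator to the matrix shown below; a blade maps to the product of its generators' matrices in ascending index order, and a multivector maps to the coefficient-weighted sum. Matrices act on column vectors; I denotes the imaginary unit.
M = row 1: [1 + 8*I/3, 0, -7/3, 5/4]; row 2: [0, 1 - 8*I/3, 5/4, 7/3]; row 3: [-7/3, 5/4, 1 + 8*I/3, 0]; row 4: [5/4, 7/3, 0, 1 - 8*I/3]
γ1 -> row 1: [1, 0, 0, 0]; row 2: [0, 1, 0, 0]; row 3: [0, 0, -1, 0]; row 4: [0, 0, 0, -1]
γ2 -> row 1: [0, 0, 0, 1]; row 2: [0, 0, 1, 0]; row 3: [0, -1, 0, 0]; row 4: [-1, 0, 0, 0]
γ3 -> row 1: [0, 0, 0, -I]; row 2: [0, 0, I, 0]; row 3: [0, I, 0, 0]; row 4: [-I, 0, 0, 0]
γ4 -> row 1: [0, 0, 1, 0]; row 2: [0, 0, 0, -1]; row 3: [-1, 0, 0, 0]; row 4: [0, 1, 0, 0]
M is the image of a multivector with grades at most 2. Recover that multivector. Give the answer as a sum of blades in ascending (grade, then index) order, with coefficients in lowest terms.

Method: the blade images are trace-orthogonal — tr(rho(e_A) rho(e_B)^-1) = 4 if A = B and 0 otherwise — and rho(e_A)^-1 = (e_A)^2 * rho(e_A) with (e_A)^2 = +1 or -1, so the coefficient of e_A in the preimage is (e_A)^2 * tr(M rho(e_A))/4.
Nonzero projections over blades of grade <= 2: 1: (1)^2 = +1, tr(M 1) = 4, coefficient 1; γ12: (γ12)^2 = +1, tr(M rho(γ12)) = 5, coefficient 5/4; γ14: (γ14)^2 = +1, tr(M rho(γ14)) = -28/3, coefficient -7/3; γ23: (γ23)^2 = -1, tr(M rho(γ23)) = 32/3, coefficient -8/3. Every other blade of grade <= 2 projects to 0.
Answer: 1 + 5/4*γ12 - 7/3*γ14 - 8/3*γ23


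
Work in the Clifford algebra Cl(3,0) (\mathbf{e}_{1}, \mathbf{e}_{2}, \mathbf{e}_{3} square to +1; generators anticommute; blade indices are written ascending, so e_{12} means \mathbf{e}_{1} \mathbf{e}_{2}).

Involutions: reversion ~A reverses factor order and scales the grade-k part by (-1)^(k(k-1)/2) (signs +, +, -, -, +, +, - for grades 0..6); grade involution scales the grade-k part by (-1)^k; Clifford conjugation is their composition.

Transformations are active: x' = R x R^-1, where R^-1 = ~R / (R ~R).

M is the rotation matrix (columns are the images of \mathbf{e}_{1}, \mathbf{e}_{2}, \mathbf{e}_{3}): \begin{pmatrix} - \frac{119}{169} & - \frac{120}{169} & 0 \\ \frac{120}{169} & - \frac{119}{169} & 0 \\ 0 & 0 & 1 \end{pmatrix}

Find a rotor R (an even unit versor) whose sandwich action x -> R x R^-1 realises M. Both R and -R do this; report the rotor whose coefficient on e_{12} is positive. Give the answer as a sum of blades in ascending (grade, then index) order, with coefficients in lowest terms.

Method: write R = a + b12*e_{12} + b13*e_{13} + b23*e_{23} with a^2 + b12^2 + b13^2 + b23^2 = 1 (so R^-1 = ~R). Expanding the columns R e_j ~R gives tr M = 4a^2 - 1 and, from the antisymmetric part, M21 - M12 = -4a*b12, M13 - M31 = 4a*b13, M32 - M23 = -4a*b23.
Here tr M = -\frac{69}{169}, so a^2 = (1 + tr M)/4 = \frac{25}{169} and a = ±\frac{5}{13}. Taking a = \frac{5}{13}: M21 - M12 = \frac{240}{169}, M13 - M31 = 0, M32 - M23 = 0, giving b12 = -\frac{12}{13}, b13 = 0, b23 = 0, i.e. R = \frac{5}{13} - \frac{12}{13} e_{12}.
Its e_{12} coefficient is negative, so report the other preimage -R.
Answer: -\frac{5}{13} + \frac{12}{13} e_{12}. Recall the cover is two-to-one: with M of trace -\frac{69}{169}, both preimages act alike, and the stated e_{12} sign chooses the sheet.


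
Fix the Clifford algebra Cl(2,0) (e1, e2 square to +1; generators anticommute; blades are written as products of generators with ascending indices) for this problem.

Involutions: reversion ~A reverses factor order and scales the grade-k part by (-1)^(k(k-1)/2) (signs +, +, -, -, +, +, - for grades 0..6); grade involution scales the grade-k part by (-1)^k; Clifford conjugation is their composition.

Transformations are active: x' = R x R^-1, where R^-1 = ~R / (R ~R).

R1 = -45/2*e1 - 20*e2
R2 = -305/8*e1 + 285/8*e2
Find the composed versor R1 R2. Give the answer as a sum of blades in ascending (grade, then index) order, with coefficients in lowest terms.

Distribute over the terms of R1 (each basis-blade product reordered to ascending indices, repeated generators contracted through their squares):
(-45/2*e1) R2 = 13725/16 - 12825/16*e1 e2
(-20*e2) R2 = -1425/2 - 1525/2*e1 e2
Summing the partial products and collecting blades:
Answer: 2325/16 - 25025/16*e1 e2


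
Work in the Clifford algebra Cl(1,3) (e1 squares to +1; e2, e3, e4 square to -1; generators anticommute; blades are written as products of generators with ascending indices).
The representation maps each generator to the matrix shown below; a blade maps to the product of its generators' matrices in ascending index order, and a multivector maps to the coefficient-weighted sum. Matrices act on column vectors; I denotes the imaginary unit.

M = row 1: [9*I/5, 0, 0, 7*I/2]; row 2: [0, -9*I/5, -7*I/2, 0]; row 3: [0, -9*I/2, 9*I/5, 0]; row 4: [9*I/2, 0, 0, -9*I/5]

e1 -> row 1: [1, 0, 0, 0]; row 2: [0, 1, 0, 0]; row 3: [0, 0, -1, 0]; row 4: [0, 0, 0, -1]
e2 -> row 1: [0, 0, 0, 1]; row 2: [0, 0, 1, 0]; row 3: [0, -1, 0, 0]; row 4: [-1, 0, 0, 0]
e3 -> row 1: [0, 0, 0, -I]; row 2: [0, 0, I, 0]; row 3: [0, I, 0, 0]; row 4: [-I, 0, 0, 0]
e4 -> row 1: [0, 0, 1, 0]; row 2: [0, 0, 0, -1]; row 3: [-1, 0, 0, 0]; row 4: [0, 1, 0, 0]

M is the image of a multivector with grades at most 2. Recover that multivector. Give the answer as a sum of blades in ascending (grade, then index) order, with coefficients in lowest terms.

Method: the blade images are trace-orthogonal — tr(rho(e_A) rho(e_B)^-1) = 4 if A = B and 0 otherwise — and rho(e_A)^-1 = (e_A)^2 * rho(e_A) with (e_A)^2 = +1 or -1, so the coefficient of e_A in the preimage is (e_A)^2 * tr(M rho(e_A))/4.
Nonzero projections over blades of grade <= 2: e3: (e3)^2 = -1, tr(M rho(e3)) = 16, coefficient -4; e1 e3: (e1 e3)^2 = +1, tr(M rho(e1 e3)) = 2, coefficient 1/2; e2 e3: (e2 e3)^2 = -1, tr(M rho(e2 e3)) = 36/5, coefficient -9/5. Every other blade of grade <= 2 projects to 0.
Answer: -4*e3 + 1/2*e1 e3 - 9/5*e2 e3


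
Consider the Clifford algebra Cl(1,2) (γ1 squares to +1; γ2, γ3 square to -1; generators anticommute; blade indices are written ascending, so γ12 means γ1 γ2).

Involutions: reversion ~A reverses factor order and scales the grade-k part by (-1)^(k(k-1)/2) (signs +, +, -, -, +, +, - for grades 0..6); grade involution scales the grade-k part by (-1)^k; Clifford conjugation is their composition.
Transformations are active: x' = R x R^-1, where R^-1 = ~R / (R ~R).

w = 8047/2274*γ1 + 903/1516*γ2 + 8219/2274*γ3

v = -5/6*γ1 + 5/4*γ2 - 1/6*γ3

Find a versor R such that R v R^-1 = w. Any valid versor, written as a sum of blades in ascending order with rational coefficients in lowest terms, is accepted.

The midline construction: v and w both square to -43/48, so reflecting in their sum 3076/1137*γ1 + 1399/758*γ2 + 3920/1137*γ3 exchanges them.
Answer: 3076/1137*γ1 + 1399/758*γ2 + 3920/1137*γ3


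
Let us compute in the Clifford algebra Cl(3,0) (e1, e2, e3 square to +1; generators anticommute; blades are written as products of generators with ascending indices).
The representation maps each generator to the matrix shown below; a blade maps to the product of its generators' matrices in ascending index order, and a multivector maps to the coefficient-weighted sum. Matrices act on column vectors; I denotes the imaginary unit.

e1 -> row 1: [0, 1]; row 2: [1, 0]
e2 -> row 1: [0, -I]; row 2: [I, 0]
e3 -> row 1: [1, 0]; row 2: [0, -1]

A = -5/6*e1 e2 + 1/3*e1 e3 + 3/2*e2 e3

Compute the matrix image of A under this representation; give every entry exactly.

Bivector images (products of the table entries): rho(e1 e2) = rho(e1)rho(e2) = row 1: [I, 0]; row 2: [0, -I]; rho(e1 e3) = rho(e1)rho(e3) = row 1: [0, -1]; row 2: [1, 0]; rho(e2 e3) = rho(e2)rho(e3) = row 1: [0, I]; row 2: [I, 0].
M = (-5/6)*rho(e1 e2) + (1/3)*rho(e1 e3) + (3/2)*rho(e2 e3), summed entrywise:
Answer: row 1: [-5*I/6, -1/3 + 3*I/2]; row 2: [1/3 + 3*I/2, 5*I/6]


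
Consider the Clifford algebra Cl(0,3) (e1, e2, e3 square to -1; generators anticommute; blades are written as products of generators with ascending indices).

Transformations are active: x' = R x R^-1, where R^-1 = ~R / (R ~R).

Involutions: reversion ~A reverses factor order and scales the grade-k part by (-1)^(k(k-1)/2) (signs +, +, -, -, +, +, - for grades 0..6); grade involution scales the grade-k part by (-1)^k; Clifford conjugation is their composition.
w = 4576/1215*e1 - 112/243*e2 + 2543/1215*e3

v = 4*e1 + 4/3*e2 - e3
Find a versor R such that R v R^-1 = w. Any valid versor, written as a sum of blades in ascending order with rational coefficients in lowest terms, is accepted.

The midline construction: v and w both square to -169/9, so reflecting in their sum 9436/1215*e1 + 212/243*e2 + 1328/1215*e3 exchanges them.
Answer: 9436/1215*e1 + 212/243*e2 + 1328/1215*e3


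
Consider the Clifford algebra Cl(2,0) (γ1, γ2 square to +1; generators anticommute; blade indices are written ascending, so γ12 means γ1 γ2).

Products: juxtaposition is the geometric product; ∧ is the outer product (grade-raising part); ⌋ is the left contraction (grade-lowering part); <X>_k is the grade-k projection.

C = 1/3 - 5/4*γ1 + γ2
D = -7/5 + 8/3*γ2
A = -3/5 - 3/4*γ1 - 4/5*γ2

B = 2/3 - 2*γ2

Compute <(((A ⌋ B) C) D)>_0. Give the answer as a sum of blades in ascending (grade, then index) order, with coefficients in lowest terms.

step 1: 6/5 + 6/5*γ2
step 2: 8/5 - 3/2*γ1 + 8/5*γ2 + 3/2*γ12
step 3: 152/75 + 61/10*γ1 + 152/75*γ2 - 61/10*γ12
step 4: 152/75
Answer: 152/75


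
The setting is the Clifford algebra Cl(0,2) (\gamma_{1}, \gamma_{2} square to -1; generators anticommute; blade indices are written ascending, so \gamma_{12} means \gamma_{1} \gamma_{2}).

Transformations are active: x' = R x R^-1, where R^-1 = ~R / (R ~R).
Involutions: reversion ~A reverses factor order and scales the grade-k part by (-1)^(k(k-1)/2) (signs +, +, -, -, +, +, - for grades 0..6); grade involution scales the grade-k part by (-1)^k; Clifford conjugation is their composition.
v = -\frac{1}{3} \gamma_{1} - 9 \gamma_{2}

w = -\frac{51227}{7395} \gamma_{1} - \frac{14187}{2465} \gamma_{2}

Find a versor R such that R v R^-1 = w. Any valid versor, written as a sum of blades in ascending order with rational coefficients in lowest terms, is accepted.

Why this works: both vectors square to -\frac{730}{9}, so q(v) = q(w) and R = v + w = -\frac{53692}{7395} \gamma_{1} - \frac{36372}{2465} \gamma_{2} carries v to w — its own direction survives, the complement (v - w)/2 flips.
Answer: -\frac{53692}{7395} \gamma_{1} - \frac{36372}{2465} \gamma_{2}


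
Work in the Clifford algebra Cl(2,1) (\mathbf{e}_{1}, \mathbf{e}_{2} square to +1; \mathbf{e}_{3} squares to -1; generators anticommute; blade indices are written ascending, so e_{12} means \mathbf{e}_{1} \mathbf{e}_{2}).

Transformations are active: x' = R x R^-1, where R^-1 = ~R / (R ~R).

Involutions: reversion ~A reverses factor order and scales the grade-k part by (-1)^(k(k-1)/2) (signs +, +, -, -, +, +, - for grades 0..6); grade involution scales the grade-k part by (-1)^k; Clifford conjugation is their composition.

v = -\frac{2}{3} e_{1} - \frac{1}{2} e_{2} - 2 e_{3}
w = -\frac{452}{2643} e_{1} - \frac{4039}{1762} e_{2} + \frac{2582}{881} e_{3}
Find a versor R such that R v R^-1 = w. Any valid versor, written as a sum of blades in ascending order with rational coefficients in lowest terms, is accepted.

Sketch: the shared square -\frac{119}{36} makes R = v + w = -\frac{738}{881} e_{1} - \frac{2460}{881} e_{2} + \frac{820}{881} e_{3} the natural versor; its sandwich fixes that direction, negates (v - w)/2, and sends v to w.
Answer: -\frac{738}{881} e_{1} - \frac{2460}{881} e_{2} + \frac{820}{881} e_{3}


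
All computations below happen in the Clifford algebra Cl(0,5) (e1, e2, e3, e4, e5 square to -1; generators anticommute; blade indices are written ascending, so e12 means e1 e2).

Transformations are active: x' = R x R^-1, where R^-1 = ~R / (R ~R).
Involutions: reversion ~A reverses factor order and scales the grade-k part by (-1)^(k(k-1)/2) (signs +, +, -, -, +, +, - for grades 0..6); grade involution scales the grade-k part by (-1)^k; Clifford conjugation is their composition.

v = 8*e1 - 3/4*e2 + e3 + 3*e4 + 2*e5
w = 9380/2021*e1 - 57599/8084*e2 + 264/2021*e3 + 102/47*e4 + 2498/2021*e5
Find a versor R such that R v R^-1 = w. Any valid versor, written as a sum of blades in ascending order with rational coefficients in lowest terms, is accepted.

Since q(v) = q(w) = -1257/16, the sum R = v + w = 25548/2021*e1 - 31831/4042*e2 + 2285/2021*e3 + 243/47*e4 + 6540/2021*e5 does the job whenever invertible.
Answer: 25548/2021*e1 - 31831/4042*e2 + 2285/2021*e3 + 243/47*e4 + 6540/2021*e5


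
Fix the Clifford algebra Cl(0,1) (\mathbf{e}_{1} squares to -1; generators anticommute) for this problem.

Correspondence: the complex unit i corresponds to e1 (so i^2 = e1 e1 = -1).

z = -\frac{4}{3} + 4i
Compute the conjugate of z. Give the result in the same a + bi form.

In blades: z = -\frac{4}{3} + 4 e_{1}.
Conjugation here is Clifford conjugation: the scalar is fixed and the grade-1 and grade-2 blades all flip sign, giving -\frac{4}{3} - 4 e_{1}; translating back:
Answer: -\frac{4}{3} - 4i


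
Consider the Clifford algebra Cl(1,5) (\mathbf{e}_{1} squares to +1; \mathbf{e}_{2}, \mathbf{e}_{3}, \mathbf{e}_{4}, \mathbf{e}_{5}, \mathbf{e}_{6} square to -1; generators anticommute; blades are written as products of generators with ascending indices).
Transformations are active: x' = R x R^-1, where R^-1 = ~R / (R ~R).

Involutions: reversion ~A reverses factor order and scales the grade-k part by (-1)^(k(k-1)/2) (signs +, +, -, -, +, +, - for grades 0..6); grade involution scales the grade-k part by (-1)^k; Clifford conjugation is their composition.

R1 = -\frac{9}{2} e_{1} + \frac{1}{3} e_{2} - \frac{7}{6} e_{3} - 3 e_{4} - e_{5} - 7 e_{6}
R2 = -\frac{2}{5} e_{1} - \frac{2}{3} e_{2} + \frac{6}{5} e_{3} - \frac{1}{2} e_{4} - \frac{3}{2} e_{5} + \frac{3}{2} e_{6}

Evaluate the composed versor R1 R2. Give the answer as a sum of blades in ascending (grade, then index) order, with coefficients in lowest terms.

Distribute over the terms of R1 (each basis-blade product reordered to ascending indices, repeated generators contracted through their squares):
(-\frac{9}{2} e_{1}) R2 = \frac{9}{5} + 3 e_{1} e_{2} - \frac{27}{5} e_{1} e_{3} + \frac{9}{4} e_{1} e_{4} + \frac{27}{4} e_{1} e_{5} - \frac{27}{4} e_{1} e_{6}
(\frac{1}{3} e_{2}) R2 = \frac{2}{9} + \frac{2}{15} e_{1} e_{2} + \frac{2}{5} e_{2} e_{3} - \frac{1}{6} e_{2} e_{4} - \frac{1}{2} e_{2} e_{5} + \frac{1}{2} e_{2} e_{6}
(-\frac{7}{6} e_{3}) R2 = \frac{7}{5} - \frac{7}{15} e_{1} e_{3} - \frac{7}{9} e_{2} e_{3} + \frac{7}{12} e_{3} e_{4} + \frac{7}{4} e_{3} e_{5} - \frac{7}{4} e_{3} e_{6}
(-3 e_{4}) R2 = -\frac{3}{2} - \frac{6}{5} e_{1} e_{4} - 2 e_{2} e_{4} + \frac{18}{5} e_{3} e_{4} + \frac{9}{2} e_{4} e_{5} - \frac{9}{2} e_{4} e_{6}
(-e_{5}) R2 = -\frac{3}{2} - \frac{2}{5} e_{1} e_{5} - \frac{2}{3} e_{2} e_{5} + \frac{6}{5} e_{3} e_{5} - \frac{1}{2} e_{4} e_{5} - \frac{3}{2} e_{5} e_{6}
(-7 e_{6}) R2 = \frac{21}{2} - \frac{14}{5} e_{1} e_{6} - \frac{14}{3} e_{2} e_{6} + \frac{42}{5} e_{3} e_{6} - \frac{7}{2} e_{4} e_{6} - \frac{21}{2} e_{5} e_{6}
Summing the partial products and collecting blades:
Answer: \frac{983}{90} + \frac{47}{15} e_{1} e_{2} - \frac{88}{15} e_{1} e_{3} + \frac{21}{20} e_{1} e_{4} + \frac{127}{20} e_{1} e_{5} - \frac{191}{20} e_{1} e_{6} - \frac{17}{45} e_{2} e_{3} - \frac{13}{6} e_{2} e_{4} - \frac{7}{6} e_{2} e_{5} - \frac{25}{6} e_{2} e_{6} + \frac{251}{60} e_{3} e_{4} + \frac{59}{20} e_{3} e_{5} + \frac{133}{20} e_{3} e_{6} + 4 e_{4} e_{5} - 8 e_{4} e_{6} - 12 e_{5} e_{6}


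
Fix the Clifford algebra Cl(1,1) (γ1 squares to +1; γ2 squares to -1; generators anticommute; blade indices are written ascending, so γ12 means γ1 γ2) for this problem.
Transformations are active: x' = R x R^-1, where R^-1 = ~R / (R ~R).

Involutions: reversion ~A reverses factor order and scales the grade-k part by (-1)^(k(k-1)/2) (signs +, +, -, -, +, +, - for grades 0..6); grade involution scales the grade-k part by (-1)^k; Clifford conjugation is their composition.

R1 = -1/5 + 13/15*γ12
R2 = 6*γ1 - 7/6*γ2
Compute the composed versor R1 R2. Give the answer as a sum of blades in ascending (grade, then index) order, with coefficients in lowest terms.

Distribute over the terms of R1 (each basis-blade product reordered to ascending indices, repeated generators contracted through their squares):
(-1/5) R2 = -6/5*γ1 + 7/30*γ2
(13/15*γ12) R2 = 91/90*γ1 - 26/5*γ2
Summing the partial products and collecting blades:
Answer: -17/90*γ1 - 149/30*γ2


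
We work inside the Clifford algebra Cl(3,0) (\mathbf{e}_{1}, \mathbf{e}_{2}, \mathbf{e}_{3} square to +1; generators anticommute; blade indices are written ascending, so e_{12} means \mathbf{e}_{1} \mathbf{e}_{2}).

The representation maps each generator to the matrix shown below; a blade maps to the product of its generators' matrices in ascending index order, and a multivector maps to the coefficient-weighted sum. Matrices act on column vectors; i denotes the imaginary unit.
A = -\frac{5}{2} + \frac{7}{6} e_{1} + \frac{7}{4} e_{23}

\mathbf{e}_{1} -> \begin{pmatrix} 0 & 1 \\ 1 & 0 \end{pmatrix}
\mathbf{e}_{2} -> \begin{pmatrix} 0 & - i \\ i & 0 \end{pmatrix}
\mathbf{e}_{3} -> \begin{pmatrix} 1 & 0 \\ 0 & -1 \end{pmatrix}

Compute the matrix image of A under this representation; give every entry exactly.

Bivector images (products of the table entries): rho(e_{23}) = rho(\mathbf{e}_{2})rho(\mathbf{e}_{3}) = \begin{pmatrix} 0 & i \\ i & 0 \end{pmatrix}.
M = (-\frac{5}{2})*1 + (\frac{7}{6})*rho(e_{1}) + (\frac{7}{4})*rho(e_{23}), summed entrywise (1 is the identity matrix):
Answer: \begin{pmatrix} - \frac{5}{2} & \frac{7}{6} + \frac{7 i}{4} \\ \frac{7}{6} + \frac{7 i}{4} & - \frac{5}{2} \end{pmatrix}


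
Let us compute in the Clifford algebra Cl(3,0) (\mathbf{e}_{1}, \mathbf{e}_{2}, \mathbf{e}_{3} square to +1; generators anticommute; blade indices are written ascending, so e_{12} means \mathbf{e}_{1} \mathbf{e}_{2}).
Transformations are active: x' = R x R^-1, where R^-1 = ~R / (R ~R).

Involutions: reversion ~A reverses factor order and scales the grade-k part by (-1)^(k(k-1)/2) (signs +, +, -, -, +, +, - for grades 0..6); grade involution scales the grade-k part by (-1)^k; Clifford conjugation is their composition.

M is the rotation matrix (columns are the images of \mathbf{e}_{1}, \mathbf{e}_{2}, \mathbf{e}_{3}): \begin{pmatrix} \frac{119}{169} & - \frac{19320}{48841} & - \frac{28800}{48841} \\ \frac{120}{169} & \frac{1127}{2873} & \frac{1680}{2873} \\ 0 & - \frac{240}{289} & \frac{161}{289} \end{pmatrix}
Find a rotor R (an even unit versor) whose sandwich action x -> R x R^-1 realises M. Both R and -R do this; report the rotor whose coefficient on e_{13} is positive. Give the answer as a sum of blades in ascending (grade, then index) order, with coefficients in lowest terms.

Method: write R = a + b12*e_{12} + b13*e_{13} + b23*e_{23} with a^2 + b12^2 + b13^2 + b23^2 = 1 (so R^-1 = ~R). Expanding the columns R e_j ~R gives tr M = 4a^2 - 1 and, from the antisymmetric part, M21 - M12 = -4a*b12, M13 - M31 = 4a*b13, M32 - M23 = -4a*b23.
Here tr M = \frac{80759}{48841}, so a^2 = (1 + tr M)/4 = \frac{32400}{48841} and a = ±\frac{180}{221}. Taking a = \frac{180}{221}: M21 - M12 = \frac{54000}{48841}, M13 - M31 = -\frac{28800}{48841}, M32 - M23 = -\frac{69120}{48841}, giving b12 = -\frac{75}{221}, b13 = -\frac{40}{221}, b23 = \frac{96}{221}, i.e. R = \frac{180}{221} - \frac{75}{221} e_{12} - \frac{40}{221} e_{13} + \frac{96}{221} e_{23}.
Its e_{13} coefficient is negative, so report the other preimage -R.
Answer: -\frac{180}{221} + \frac{75}{221} e_{12} + \frac{40}{221} e_{13} - \frac{96}{221} e_{23}. Key observation: the double cover Spin(3) -> SO(3) sends R and -R to the same matrix (trace \frac{80759}{48841} here), so the stated sign of the e_{13} coefficient is what selects one sheet.


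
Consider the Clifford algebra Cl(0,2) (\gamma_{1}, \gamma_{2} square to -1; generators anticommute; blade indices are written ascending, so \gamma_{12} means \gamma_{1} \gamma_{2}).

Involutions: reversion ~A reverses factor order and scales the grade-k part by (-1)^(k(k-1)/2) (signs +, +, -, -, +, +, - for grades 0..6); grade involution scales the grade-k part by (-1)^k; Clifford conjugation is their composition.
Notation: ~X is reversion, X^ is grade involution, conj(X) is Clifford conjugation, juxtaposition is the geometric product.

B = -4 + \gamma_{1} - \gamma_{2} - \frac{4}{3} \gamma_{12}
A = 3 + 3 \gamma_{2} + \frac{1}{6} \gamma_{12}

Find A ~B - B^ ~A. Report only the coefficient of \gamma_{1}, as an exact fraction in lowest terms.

first term: -\frac{83}{9} + \frac{43}{6} \gamma_{1} - \frac{89}{6} \gamma_{2} + \frac{1}{3} \gamma_{12}
second term: -\frac{137}{9} + \frac{5}{6} \gamma_{1} - \frac{55}{6} \gamma_{2} - \frac{19}{3} \gamma_{12}
Answer: \frac{19}{3}


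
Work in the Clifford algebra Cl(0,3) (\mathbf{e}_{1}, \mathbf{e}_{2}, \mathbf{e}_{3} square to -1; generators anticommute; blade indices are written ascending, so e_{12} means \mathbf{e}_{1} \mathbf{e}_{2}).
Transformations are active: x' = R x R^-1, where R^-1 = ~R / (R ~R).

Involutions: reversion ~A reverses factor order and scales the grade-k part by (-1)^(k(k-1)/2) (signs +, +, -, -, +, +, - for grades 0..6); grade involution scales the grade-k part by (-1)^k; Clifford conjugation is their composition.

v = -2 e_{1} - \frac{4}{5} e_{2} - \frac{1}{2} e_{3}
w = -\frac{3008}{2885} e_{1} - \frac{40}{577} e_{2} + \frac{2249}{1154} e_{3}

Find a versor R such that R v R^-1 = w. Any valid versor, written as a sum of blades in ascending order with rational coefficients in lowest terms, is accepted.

Why this works: both vectors square to -\frac{489}{100}, so q(v) = q(w) and R = v + w = -\frac{8778}{2885} e_{1} - \frac{2508}{2885} e_{2} + \frac{836}{577} e_{3} carries v to w — its own direction survives, the complement (v - w)/2 flips.
Answer: -\frac{8778}{2885} e_{1} - \frac{2508}{2885} e_{2} + \frac{836}{577} e_{3}


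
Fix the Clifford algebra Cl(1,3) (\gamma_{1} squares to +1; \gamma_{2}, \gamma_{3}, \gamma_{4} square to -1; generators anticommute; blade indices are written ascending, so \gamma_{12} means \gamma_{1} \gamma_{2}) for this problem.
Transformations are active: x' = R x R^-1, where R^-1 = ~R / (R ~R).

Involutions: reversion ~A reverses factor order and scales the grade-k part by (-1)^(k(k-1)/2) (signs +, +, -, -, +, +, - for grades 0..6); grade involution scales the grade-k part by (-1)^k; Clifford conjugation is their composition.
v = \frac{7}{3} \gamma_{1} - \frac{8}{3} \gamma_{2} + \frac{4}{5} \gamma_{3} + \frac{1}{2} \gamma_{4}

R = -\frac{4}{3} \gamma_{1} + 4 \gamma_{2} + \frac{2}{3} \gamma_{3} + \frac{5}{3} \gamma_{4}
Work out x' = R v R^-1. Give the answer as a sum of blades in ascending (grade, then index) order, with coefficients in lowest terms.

~R = -\frac{4}{3} \gamma_{1} + 4 \gamma_{2} + \frac{2}{3} \gamma_{3} + \frac{5}{3} \gamma_{4}, and R ~R = -\frac{157}{9}, so R^-1 = ~R / (-\frac{157}{9}).
R v = \frac{557}{90} - \frac{52}{9} \gamma_{12} - \frac{118}{45} \gamma_{13} - \frac{41}{9} \gamma_{14} + \frac{224}{45} \gamma_{23} + \frac{58}{9} \gamma_{24} - \gamma_{34}
Answer: -\frac{1089}{785} \gamma_{1} - \frac{404}{2355} \gamma_{2} - \frac{2998}{2355} \gamma_{3} - \frac{1585}{942} \gamma_{4}


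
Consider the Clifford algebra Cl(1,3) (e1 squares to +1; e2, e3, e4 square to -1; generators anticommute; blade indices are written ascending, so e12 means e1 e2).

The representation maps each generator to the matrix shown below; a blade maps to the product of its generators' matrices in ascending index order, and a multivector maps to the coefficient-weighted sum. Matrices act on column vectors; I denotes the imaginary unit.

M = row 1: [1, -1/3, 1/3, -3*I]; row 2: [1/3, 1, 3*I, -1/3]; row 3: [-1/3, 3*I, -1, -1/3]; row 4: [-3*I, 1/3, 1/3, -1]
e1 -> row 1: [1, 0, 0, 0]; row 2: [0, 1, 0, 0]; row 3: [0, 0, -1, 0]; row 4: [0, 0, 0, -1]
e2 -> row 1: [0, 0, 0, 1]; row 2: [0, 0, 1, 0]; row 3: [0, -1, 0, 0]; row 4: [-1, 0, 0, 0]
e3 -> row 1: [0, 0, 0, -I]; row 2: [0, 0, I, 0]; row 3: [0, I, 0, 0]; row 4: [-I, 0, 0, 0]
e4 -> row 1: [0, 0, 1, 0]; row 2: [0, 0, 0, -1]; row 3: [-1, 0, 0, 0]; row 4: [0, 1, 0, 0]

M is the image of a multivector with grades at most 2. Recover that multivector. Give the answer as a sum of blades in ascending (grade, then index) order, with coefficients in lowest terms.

Method: the blade images are trace-orthogonal — tr(rho(e_A) rho(e_B)^-1) = 4 if A = B and 0 otherwise — and rho(e_A)^-1 = (e_A)^2 * rho(e_A) with (e_A)^2 = +1 or -1, so the coefficient of e_A in the preimage is (e_A)^2 * tr(M rho(e_A))/4.
Nonzero projections over blades of grade <= 2: e1: (e1)^2 = +1, tr(M rho(e1)) = 4, coefficient 1; e3: (e3)^2 = -1, tr(M rho(e3)) = -12, coefficient 3; e4: (e4)^2 = -1, tr(M rho(e4)) = -4/3, coefficient 1/3; e24: (e24)^2 = -1, tr(M rho(e24)) = 4/3, coefficient -1/3. Every other blade of grade <= 2 projects to 0.
Answer: e1 + 3*e3 + 1/3*e4 - 1/3*e24
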